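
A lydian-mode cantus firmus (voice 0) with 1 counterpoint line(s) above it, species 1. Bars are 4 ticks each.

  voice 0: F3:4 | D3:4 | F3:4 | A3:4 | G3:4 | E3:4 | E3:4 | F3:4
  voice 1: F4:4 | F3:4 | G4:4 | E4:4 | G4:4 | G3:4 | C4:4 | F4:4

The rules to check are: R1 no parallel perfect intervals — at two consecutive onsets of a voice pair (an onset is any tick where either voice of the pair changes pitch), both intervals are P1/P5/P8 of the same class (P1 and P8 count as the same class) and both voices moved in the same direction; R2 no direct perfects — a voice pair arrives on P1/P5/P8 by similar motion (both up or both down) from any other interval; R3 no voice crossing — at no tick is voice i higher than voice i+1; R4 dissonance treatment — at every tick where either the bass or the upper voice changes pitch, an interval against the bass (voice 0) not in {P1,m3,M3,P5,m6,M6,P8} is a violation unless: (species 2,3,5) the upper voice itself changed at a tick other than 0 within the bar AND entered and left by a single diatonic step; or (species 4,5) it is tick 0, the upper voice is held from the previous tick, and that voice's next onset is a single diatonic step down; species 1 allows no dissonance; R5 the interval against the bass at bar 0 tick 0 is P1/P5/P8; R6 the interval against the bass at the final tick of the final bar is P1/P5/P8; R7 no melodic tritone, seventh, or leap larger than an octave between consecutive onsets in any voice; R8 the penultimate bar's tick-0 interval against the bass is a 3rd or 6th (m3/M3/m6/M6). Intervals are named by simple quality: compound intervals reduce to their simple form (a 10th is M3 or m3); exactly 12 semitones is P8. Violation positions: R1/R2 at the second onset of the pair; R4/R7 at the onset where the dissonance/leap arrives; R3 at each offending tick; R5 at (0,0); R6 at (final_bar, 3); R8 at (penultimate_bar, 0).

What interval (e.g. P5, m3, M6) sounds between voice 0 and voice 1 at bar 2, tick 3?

M2

voice 0=F3 voice 1=G4 -> M2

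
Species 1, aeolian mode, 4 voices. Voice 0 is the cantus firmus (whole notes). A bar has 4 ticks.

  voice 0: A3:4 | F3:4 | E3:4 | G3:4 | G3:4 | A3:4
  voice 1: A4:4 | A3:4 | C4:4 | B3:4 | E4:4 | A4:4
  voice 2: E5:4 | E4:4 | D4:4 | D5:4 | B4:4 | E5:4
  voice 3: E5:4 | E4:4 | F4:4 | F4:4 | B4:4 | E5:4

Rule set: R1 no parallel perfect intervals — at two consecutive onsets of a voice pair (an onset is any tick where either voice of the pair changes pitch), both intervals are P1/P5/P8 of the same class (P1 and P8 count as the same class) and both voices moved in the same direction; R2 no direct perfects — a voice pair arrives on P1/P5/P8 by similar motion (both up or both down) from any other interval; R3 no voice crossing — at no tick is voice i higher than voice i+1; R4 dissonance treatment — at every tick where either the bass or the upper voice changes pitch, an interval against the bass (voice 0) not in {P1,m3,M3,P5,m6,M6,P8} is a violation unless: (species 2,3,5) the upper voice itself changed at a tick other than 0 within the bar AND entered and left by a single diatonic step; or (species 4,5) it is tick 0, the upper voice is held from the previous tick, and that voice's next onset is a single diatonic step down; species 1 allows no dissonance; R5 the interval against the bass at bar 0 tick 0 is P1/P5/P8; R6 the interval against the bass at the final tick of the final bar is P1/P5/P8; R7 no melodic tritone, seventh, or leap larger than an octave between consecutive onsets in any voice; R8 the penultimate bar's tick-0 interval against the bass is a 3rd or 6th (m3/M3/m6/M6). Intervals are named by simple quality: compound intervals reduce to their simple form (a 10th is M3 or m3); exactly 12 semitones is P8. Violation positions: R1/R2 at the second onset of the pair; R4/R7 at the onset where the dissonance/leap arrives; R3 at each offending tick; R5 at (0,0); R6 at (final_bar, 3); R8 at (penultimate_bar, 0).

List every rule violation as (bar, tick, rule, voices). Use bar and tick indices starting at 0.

(1, 0, R1, (1, 2))
(1, 0, R1, (1, 3))
(1, 0, R1, (2, 3))
(1, 0, R4, (0, 2))
(1, 0, R4, (0, 3))
(2, 0, R4, (0, 2))
(2, 0, R4, (0, 3))
(3, 0, R2, (0, 2))
(3, 0, R3, (2, 3))
(3, 0, R4, (0, 3))
(3, 1, R3, (2, 3))
(3, 2, R3, (2, 3))
(3, 3, R3, (2, 3))
(4, 0, R2, (1, 3))
(4, 0, R7, (3,))
(5, 0, R1, (1, 2))
(5, 0, R1, (1, 3))
(5, 0, R1, (2, 3))
(5, 0, R2, (0, 1))
(5, 0, R2, (0, 2))
(5, 0, R2, (0, 3))

bar 0: v0=A3 v1=A4 v2=E5 v3=E5 downbeat P5
bar 1: v0=F3 v1=A3 v2=E4 v3=E4 downbeat M7
bar 2: v0=E3 v1=C4 v2=D4 v3=F4 downbeat m2
bar 3: v0=G3 v1=B3 v2=D5 v3=F4 downbeat m7
bar 4: v0=G3 v1=E4 v2=B4 v3=B4 downbeat M3
bar 5: v0=A3 v1=A4 v2=E5 v3=E5 downbeat P5
  -> R1 @ bar 1 tick 0 v(1, 2): A4/E5 P5 -> A3/E4 P5 similar
  -> R1 @ bar 1 tick 0 v(1, 3): A4/E5 P5 -> A3/E4 P5 similar
  -> R1 @ bar 1 tick 0 v(2, 3): E5/E5 P1 -> E4/E4 P1 similar
  -> R4 @ bar 1 tick 0 v(0, 2): F3/E4 M7 untreated
  -> R4 @ bar 1 tick 0 v(0, 3): F3/E4 M7 untreated
  -> R4 @ bar 2 tick 0 v(0, 2): E3/D4 m7 untreated
  -> R4 @ bar 2 tick 0 v(0, 3): E3/F4 m2 untreated
  -> R2 @ bar 3 tick 0 v(0, 2): E3/D4 m7 -> G3/D5 P5 similar
  -> R3 @ bar 3 tick 0 v(2, 3): D5 above F4
  -> R4 @ bar 3 tick 0 v(0, 3): G3/F4 m7 untreated
  -> R3 @ bar 3 tick 1 v(2, 3): D5 above F4
  -> R3 @ bar 3 tick 2 v(2, 3): D5 above F4
  -> R3 @ bar 3 tick 3 v(2, 3): D5 above F4
  -> R2 @ bar 4 tick 0 v(1, 3): B3/F4 TT -> E4/B4 P5 similar
  -> R7 @ bar 4 tick 0 v(3,): F4->B4 leap 6st
  -> R1 @ bar 5 tick 0 v(1, 2): E4/B4 P5 -> A4/E5 P5 similar
  -> R1 @ bar 5 tick 0 v(1, 3): E4/B4 P5 -> A4/E5 P5 similar
  -> R1 @ bar 5 tick 0 v(2, 3): B4/B4 P1 -> E5/E5 P1 similar
  -> R2 @ bar 5 tick 0 v(0, 1): G3/E4 M6 -> A3/A4 P8 similar
  -> R2 @ bar 5 tick 0 v(0, 2): G3/B4 M3 -> A3/E5 P5 similar
  -> R2 @ bar 5 tick 0 v(0, 3): G3/B4 M3 -> A3/E5 P5 similar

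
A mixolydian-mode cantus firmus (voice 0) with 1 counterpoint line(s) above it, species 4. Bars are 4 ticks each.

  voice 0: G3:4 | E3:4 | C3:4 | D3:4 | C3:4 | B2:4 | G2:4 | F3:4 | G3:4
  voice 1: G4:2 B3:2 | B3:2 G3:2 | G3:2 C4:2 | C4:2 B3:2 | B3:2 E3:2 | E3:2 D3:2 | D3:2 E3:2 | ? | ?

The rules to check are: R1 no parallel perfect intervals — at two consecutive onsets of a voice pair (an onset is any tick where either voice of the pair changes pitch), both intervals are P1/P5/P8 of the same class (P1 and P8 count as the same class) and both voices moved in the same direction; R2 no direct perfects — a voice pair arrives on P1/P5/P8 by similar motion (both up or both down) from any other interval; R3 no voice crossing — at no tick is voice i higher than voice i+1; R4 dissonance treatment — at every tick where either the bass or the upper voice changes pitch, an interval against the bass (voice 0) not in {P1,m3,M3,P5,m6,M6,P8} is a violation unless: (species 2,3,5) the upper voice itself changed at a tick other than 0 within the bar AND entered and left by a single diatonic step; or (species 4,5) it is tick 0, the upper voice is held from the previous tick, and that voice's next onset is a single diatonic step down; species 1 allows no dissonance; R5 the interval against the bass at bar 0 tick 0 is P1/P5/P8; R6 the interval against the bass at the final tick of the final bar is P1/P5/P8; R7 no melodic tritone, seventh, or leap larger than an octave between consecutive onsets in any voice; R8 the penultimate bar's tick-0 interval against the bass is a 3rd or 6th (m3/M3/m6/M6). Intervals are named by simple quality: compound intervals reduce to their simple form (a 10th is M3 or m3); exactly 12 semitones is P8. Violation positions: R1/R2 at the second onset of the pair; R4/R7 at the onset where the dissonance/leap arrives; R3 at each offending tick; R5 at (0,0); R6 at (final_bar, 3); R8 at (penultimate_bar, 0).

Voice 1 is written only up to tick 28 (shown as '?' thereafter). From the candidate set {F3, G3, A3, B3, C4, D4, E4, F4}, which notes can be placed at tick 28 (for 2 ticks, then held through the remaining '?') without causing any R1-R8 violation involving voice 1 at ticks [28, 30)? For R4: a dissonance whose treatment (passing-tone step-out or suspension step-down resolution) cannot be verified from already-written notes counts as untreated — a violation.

{A3}

F3: violates R2,R8
G3: violates R4,R8
A3: legal
B3: violates R4,R8
C4: violates R2,R8
D4: violates R7
E4: violates R4,R8
F4: violates R2,R7,R8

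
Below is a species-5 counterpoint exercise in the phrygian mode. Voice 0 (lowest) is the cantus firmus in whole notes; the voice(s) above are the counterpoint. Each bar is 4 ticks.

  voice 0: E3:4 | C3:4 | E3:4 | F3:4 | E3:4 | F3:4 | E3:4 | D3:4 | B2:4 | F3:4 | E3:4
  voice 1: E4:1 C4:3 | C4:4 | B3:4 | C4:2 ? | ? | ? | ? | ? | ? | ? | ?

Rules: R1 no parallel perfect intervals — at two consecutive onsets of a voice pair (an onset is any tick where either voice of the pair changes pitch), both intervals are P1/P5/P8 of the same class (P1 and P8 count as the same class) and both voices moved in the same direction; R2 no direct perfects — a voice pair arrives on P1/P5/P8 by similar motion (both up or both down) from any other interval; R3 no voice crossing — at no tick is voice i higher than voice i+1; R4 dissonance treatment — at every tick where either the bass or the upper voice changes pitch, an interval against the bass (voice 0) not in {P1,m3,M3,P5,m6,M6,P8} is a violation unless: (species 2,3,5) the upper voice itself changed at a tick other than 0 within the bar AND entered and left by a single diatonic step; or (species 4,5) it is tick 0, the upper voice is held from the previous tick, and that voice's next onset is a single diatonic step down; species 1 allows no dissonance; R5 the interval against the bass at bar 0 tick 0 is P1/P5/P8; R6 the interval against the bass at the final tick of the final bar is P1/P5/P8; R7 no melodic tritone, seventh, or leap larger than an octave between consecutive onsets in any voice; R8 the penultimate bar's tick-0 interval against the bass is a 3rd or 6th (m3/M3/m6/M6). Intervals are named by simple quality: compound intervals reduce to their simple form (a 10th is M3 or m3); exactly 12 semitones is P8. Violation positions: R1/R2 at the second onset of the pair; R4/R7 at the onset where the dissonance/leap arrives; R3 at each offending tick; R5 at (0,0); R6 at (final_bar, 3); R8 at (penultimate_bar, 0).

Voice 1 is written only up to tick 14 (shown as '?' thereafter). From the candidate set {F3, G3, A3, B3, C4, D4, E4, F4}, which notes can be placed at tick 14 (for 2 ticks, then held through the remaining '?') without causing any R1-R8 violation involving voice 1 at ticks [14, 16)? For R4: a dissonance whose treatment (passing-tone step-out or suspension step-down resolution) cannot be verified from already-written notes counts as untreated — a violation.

{A3, C4, D4, F3, F4}

F3: legal
G3: violates R4
A3: legal
B3: violates R4
C4: legal
D4: legal
E4: violates R4
F4: legal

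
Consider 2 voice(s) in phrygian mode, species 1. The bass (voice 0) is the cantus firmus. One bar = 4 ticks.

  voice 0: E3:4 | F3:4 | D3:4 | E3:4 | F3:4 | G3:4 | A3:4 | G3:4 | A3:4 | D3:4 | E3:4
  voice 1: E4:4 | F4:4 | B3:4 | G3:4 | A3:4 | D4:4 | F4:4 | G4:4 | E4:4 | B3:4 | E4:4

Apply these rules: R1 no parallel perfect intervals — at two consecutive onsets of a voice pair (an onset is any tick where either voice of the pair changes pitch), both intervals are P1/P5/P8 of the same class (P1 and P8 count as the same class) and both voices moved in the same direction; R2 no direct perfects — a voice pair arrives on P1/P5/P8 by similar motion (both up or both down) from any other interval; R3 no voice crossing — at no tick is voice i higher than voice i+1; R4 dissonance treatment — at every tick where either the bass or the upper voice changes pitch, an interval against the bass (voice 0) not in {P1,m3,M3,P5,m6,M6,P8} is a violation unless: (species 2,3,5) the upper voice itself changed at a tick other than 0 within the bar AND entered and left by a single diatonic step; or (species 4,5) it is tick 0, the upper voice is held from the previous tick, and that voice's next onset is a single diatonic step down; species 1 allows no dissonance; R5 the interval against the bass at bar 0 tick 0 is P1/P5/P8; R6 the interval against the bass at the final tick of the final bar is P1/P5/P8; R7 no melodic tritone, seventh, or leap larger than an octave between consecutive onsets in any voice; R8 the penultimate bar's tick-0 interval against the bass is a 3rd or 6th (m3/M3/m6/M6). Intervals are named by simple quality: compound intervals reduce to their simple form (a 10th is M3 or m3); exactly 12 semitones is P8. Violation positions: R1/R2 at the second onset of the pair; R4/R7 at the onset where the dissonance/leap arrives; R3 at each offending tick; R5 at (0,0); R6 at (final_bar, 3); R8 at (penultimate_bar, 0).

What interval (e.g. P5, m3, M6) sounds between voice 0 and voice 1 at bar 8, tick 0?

voice 0=A3 voice 1=E4 -> P5

P5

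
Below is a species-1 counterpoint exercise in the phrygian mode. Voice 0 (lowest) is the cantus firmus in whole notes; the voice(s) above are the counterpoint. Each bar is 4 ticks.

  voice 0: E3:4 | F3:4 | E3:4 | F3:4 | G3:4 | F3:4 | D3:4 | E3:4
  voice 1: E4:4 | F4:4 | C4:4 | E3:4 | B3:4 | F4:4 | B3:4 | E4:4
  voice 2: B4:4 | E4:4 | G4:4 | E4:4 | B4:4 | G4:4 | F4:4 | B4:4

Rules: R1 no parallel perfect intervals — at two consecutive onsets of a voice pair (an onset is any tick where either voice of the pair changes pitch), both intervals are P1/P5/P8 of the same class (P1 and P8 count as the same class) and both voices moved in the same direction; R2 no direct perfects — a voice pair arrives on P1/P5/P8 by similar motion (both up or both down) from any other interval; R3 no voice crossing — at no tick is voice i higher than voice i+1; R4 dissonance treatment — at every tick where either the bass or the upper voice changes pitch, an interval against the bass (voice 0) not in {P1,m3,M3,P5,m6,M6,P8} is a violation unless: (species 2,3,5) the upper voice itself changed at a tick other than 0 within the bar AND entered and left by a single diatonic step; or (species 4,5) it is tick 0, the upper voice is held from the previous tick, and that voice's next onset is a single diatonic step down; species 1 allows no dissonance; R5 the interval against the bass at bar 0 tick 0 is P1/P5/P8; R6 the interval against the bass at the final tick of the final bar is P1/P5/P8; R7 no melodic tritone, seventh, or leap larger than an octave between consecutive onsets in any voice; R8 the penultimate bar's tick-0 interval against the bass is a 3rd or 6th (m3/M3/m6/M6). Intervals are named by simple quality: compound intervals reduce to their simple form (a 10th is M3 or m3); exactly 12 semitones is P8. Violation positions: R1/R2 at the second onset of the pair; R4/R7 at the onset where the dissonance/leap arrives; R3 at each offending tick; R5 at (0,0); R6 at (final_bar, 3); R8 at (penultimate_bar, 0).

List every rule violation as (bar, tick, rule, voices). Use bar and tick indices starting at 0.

bar 0: v0=E3 v1=E4 v2=B4 downbeat P5
bar 1: v0=F3 v1=F4 v2=E4 downbeat M7
bar 2: v0=E3 v1=C4 v2=G4 downbeat m3
bar 3: v0=F3 v1=E3 v2=E4 downbeat M7
bar 4: v0=G3 v1=B3 v2=B4 downbeat M3
bar 5: v0=F3 v1=F4 v2=G4 downbeat M2
bar 6: v0=D3 v1=B3 v2=F4 downbeat m3
bar 7: v0=E3 v1=E4 v2=B4 downbeat P5
  -> R1 @ bar 1 tick 0 v(0, 1): E3/E4 P8 -> F3/F4 P8 similar
  -> R3 @ bar 1 tick 0 v(1, 2): F4 above E4
  -> R4 @ bar 1 tick 0 v(0, 2): F3/E4 M7 untreated
  -> R3 @ bar 1 tick 1 v(1, 2): F4 above E4
  -> R3 @ bar 1 tick 2 v(1, 2): F4 above E4
  -> R3 @ bar 1 tick 3 v(1, 2): F4 above E4
  -> R2 @ bar 3 tick 0 v(1, 2): C4/G4 P5 -> E3/E4 P8 similar
  -> R3 @ bar 3 tick 0 v(0, 1): F3 above E3
  -> R4 @ bar 3 tick 0 v(0, 1): F3/E3 m2 untreated
  -> R4 @ bar 3 tick 0 v(0, 2): F3/E4 M7 untreated
  -> R3 @ bar 3 tick 1 v(0, 1): F3 above E3
  -> R3 @ bar 3 tick 2 v(0, 1): F3 above E3
  -> R3 @ bar 3 tick 3 v(0, 1): F3 above E3
  -> R1 @ bar 4 tick 0 v(1, 2): E3/E4 P8 -> B3/B4 P8 similar
  -> R4 @ bar 5 tick 0 v(0, 2): F3/G4 M2 untreated
  -> R7 @ bar 5 tick 0 v(1,): B3->F4 leap 6st
  -> R7 @ bar 6 tick 0 v(1,): F4->B3 leap 6st
  -> R2 @ bar 7 tick 0 v(0, 1): D3/B3 M6 -> E3/E4 P8 similar
  -> R2 @ bar 7 tick 0 v(0, 2): D3/F4 m3 -> E3/B4 P5 similar
  -> R2 @ bar 7 tick 0 v(1, 2): B3/F4 TT -> E4/B4 P5 similar
  -> R7 @ bar 7 tick 0 v(2,): F4->B4 leap 6st

(1, 0, R1, (0, 1))
(1, 0, R3, (1, 2))
(1, 0, R4, (0, 2))
(1, 1, R3, (1, 2))
(1, 2, R3, (1, 2))
(1, 3, R3, (1, 2))
(3, 0, R2, (1, 2))
(3, 0, R3, (0, 1))
(3, 0, R4, (0, 1))
(3, 0, R4, (0, 2))
(3, 1, R3, (0, 1))
(3, 2, R3, (0, 1))
(3, 3, R3, (0, 1))
(4, 0, R1, (1, 2))
(5, 0, R4, (0, 2))
(5, 0, R7, (1,))
(6, 0, R7, (1,))
(7, 0, R2, (0, 1))
(7, 0, R2, (0, 2))
(7, 0, R2, (1, 2))
(7, 0, R7, (2,))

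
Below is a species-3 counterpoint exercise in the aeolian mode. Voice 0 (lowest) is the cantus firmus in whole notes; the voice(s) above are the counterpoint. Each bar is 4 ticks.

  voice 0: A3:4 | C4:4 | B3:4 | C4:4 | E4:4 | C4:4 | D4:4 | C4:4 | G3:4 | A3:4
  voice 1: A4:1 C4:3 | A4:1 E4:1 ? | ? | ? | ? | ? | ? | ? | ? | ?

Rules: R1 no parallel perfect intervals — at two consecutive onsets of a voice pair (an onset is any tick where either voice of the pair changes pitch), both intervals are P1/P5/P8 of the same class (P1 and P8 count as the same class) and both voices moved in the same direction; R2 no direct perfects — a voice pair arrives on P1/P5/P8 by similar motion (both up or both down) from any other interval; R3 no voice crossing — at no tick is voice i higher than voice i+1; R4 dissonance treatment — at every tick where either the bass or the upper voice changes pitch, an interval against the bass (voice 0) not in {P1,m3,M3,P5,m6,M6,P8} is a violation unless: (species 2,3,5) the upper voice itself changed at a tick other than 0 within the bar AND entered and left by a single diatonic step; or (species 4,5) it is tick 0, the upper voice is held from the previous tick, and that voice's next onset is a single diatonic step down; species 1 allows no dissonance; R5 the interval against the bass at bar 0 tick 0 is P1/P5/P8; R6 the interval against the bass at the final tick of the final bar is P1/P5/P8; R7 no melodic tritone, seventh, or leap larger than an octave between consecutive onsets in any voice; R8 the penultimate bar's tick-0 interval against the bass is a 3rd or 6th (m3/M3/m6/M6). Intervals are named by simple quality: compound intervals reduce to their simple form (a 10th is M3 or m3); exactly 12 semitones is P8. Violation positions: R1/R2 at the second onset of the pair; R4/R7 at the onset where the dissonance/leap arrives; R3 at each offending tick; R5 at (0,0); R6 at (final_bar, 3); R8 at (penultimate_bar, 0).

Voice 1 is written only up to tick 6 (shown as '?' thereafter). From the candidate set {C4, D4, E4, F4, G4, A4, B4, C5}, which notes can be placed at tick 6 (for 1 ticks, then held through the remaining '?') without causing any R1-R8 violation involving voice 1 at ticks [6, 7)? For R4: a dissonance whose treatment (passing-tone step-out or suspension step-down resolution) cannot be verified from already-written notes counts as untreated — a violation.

{A4, C4, C5, E4, G4}

C4: legal
D4: violates R4
E4: legal
F4: violates R4
G4: legal
A4: legal
B4: violates R4
C5: legal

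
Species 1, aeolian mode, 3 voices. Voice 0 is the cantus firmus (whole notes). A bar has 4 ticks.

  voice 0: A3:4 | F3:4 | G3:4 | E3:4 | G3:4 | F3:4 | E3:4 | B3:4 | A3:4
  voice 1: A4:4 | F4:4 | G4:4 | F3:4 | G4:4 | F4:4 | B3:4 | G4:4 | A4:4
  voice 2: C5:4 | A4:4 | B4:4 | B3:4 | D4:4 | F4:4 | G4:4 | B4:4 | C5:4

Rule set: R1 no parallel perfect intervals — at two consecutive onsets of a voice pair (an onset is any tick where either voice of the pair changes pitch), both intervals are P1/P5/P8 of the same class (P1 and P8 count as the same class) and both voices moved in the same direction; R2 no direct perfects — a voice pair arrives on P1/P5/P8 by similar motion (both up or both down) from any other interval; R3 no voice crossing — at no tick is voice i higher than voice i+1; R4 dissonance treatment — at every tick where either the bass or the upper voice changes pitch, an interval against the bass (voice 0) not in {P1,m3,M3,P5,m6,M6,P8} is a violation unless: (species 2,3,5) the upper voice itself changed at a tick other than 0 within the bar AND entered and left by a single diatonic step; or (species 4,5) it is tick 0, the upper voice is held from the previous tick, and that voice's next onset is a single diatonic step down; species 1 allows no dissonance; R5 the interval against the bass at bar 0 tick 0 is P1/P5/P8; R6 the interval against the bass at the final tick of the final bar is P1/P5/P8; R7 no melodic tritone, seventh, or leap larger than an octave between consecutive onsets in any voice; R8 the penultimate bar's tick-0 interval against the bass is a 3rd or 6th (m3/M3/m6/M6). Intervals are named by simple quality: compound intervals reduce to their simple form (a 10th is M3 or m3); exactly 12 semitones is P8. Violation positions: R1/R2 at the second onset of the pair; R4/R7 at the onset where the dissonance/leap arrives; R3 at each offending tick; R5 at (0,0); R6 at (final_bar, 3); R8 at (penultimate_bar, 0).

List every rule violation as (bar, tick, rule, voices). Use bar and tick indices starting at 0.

(0, 0, R5, (0, 2))
(1, 0, R1, (0, 1))
(2, 0, R1, (0, 1))
(3, 0, R2, (0, 2))
(3, 0, R4, (0, 1))
(3, 0, R7, (1,))
(4, 0, R1, (0, 2))
(4, 0, R2, (0, 1))
(4, 0, R3, (1, 2))
(4, 0, R7, (1,))
(4, 1, R3, (1, 2))
(4, 2, R3, (1, 2))
(4, 3, R3, (1, 2))
(5, 0, R1, (0, 1))
(6, 0, R2, (0, 1))
(6, 0, R7, (1,))
(7, 0, R2, (0, 2))
(7, 0, R8, (0, 2))
(8, 3, R6, (0, 2))

bar 0: v0=A3 v1=A4 v2=C5 downbeat m3
bar 1: v0=F3 v1=F4 v2=A4 downbeat M3
bar 2: v0=G3 v1=G4 v2=B4 downbeat M3
bar 3: v0=E3 v1=F3 v2=B3 downbeat P5
bar 4: v0=G3 v1=G4 v2=D4 downbeat P5
bar 5: v0=F3 v1=F4 v2=F4 downbeat P8
bar 6: v0=E3 v1=B3 v2=G4 downbeat m3
bar 7: v0=B3 v1=G4 v2=B4 downbeat P8
bar 8: v0=A3 v1=A4 v2=C5 downbeat m3
  -> R5 @ bar 0 tick 0 v(0, 2): opens on m3
  -> R1 @ bar 1 tick 0 v(0, 1): A3/A4 P8 -> F3/F4 P8 similar
  -> R1 @ bar 2 tick 0 v(0, 1): F3/F4 P8 -> G3/G4 P8 similar
  -> R2 @ bar 3 tick 0 v(0, 2): G3/B4 M3 -> E3/B3 P5 similar
  -> R4 @ bar 3 tick 0 v(0, 1): E3/F3 m2 untreated
  -> R7 @ bar 3 tick 0 v(1,): G4->F3 leap 14st
  -> R1 @ bar 4 tick 0 v(0, 2): E3/B3 P5 -> G3/D4 P5 similar
  -> R2 @ bar 4 tick 0 v(0, 1): E3/F3 m2 -> G3/G4 P8 similar
  -> R3 @ bar 4 tick 0 v(1, 2): G4 above D4
  -> R7 @ bar 4 tick 0 v(1,): F3->G4 leap 14st
  -> R3 @ bar 4 tick 1 v(1, 2): G4 above D4
  -> R3 @ bar 4 tick 2 v(1, 2): G4 above D4
  -> R3 @ bar 4 tick 3 v(1, 2): G4 above D4
  -> R1 @ bar 5 tick 0 v(0, 1): G3/G4 P8 -> F3/F4 P8 similar
  -> R2 @ bar 6 tick 0 v(0, 1): F3/F4 P8 -> E3/B3 P5 similar
  -> R7 @ bar 6 tick 0 v(1,): F4->B3 leap 6st
  -> R2 @ bar 7 tick 0 v(0, 2): E3/G4 m3 -> B3/B4 P8 similar
  -> R8 @ bar 7 tick 0 v(0, 2): penult P8 not 3rd/6th
  -> R6 @ bar 8 tick 3 v(0, 2): closes on m3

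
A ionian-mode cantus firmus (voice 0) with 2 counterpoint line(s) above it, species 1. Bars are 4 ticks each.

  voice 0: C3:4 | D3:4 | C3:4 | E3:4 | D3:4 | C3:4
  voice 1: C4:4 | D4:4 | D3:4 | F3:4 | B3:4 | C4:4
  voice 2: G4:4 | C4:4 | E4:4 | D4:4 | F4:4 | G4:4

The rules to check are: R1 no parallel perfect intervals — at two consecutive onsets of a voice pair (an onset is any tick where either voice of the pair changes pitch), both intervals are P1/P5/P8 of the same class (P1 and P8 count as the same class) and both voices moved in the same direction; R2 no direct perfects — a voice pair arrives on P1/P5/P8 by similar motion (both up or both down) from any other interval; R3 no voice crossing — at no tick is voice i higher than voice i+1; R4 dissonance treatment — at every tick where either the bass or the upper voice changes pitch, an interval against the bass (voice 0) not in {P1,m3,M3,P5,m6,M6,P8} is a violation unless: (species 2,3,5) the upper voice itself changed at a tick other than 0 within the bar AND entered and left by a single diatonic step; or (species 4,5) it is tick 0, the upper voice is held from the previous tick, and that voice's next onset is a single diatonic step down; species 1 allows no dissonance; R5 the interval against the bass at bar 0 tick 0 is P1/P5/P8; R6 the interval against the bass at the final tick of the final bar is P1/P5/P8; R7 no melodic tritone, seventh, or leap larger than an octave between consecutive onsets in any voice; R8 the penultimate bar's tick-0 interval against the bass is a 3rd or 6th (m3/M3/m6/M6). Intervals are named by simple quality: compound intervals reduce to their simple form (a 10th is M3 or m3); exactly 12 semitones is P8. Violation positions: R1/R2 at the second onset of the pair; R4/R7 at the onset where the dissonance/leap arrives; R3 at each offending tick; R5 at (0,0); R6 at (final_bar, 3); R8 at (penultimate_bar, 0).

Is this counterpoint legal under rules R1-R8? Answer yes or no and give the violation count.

No (11 violations)

bar 0: v0=C3 v1=C4 v2=G4 (P5)
bar 1: v0=D3 v1=D4 v2=C4 (m7)
bar 2: v0=C3 v1=D3 v2=E4 (M3)
bar 3: v0=E3 v1=F3 v2=D4 (m7)
bar 4: v0=D3 v1=B3 v2=F4 (m3)
bar 5: v0=C3 v1=C4 v2=G4 (P5)
  R1 @ bar1.0: C3/C4 P8 -> D3/D4 P8 similar
  R3 @ bar1.0: D4 above C4
  R4 @ bar1.0: D3/C4 m7 untreated
  R3 @ bar1.1: D4 above C4
  R3 @ bar1.2: D4 above C4
  R3 @ bar1.3: D4 above C4
  R4 @ bar2.0: C3/D3 M2 untreated
  R4 @ bar3.0: E3/F3 m2 untreated
  R4 @ bar3.0: E3/D4 m7 untreated
  R7 @ bar4.0: F3->B3 leap 6st
  R2 @ bar5.0: B3/F4 TT -> C4/G4 P5 similar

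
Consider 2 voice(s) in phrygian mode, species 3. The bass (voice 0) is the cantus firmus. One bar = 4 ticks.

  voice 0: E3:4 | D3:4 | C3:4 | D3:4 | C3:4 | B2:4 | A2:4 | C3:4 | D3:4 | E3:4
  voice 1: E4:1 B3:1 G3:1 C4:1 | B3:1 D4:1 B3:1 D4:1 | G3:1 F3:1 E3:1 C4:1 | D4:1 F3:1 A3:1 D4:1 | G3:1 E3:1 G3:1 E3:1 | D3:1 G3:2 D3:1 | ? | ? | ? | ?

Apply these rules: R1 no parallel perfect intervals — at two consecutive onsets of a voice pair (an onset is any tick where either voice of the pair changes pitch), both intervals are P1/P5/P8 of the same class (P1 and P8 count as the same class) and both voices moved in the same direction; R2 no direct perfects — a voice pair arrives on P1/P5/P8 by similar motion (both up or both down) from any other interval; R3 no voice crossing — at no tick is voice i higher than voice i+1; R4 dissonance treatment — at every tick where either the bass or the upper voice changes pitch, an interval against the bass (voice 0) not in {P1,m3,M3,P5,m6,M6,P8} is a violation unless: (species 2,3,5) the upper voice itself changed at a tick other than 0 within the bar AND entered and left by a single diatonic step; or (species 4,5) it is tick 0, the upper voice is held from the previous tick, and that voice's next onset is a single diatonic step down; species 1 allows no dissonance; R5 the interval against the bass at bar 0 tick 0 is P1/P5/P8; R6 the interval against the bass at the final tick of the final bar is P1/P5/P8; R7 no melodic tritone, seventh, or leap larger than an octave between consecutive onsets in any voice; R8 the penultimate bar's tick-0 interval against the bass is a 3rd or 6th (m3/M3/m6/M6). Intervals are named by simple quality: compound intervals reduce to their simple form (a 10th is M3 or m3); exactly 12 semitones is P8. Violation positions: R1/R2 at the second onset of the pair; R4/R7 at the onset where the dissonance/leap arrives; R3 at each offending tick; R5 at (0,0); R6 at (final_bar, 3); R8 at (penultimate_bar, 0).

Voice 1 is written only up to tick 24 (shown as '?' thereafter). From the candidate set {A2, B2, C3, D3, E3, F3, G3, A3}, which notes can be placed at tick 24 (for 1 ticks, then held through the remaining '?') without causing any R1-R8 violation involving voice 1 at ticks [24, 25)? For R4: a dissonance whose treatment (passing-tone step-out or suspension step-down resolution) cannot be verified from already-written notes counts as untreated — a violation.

A2: violates R2
B2: violates R4
C3: legal
D3: violates R4
E3: legal
F3: legal
G3: violates R4
A3: legal

{A3, C3, E3, F3}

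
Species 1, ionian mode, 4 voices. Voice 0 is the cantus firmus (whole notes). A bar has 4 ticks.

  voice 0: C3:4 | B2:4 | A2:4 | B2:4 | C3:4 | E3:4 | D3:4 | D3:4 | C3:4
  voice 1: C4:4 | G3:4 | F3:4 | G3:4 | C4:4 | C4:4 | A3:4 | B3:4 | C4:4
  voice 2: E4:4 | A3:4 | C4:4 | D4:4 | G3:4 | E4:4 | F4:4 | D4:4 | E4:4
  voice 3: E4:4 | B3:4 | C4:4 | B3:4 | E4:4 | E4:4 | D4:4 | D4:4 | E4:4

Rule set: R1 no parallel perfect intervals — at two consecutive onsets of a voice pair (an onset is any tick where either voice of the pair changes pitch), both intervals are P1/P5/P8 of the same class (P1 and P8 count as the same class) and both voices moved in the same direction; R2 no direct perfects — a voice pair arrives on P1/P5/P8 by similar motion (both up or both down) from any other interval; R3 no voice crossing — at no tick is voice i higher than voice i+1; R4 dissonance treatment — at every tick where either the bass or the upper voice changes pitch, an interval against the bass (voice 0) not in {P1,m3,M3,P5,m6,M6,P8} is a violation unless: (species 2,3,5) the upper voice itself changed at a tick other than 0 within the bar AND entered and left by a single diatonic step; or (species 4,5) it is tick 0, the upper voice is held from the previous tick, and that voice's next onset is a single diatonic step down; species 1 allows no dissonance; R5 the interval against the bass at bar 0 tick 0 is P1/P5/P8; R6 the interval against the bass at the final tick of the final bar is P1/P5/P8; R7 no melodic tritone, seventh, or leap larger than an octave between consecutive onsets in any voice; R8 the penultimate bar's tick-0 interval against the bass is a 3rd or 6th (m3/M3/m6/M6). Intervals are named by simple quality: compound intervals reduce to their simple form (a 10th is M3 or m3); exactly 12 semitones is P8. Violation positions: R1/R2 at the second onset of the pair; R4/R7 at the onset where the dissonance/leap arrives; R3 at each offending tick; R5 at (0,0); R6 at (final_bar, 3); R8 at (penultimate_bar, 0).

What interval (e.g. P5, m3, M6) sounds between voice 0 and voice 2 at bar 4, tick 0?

P5

voice 0=C3 voice 2=G3 -> P5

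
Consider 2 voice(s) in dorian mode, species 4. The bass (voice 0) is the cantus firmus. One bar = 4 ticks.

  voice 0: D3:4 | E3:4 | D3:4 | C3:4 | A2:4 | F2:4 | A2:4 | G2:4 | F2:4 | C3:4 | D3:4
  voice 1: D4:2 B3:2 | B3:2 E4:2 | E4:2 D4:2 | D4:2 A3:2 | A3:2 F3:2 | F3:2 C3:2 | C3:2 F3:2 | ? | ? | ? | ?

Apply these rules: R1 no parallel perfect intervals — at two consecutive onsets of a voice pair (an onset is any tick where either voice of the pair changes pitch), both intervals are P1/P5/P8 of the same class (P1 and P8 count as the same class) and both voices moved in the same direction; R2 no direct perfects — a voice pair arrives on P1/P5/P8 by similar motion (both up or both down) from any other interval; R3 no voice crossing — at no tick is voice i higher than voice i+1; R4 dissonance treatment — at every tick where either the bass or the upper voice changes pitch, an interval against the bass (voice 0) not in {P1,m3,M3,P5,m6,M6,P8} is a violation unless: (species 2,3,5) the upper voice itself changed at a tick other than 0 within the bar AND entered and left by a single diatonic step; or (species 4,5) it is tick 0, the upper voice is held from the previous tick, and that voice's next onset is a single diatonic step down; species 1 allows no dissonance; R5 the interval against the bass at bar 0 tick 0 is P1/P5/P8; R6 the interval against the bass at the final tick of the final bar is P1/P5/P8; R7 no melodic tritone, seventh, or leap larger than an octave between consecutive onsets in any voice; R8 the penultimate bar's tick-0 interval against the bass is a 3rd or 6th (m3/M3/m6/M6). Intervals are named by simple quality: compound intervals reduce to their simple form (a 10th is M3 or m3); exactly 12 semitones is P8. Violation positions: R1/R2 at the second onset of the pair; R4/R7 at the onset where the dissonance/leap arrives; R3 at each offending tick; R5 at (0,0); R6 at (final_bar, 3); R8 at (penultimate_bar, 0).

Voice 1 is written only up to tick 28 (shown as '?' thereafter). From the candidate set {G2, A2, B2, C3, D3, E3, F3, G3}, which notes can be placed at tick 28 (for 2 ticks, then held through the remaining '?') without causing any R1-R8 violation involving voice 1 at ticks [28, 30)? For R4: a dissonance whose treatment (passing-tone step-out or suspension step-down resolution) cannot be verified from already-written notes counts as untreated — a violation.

G2: violates R2,R7
A2: violates R4
B2: violates R7
C3: violates R4
D3: violates R2
E3: legal
F3: violates R4
G3: legal

{E3, G3}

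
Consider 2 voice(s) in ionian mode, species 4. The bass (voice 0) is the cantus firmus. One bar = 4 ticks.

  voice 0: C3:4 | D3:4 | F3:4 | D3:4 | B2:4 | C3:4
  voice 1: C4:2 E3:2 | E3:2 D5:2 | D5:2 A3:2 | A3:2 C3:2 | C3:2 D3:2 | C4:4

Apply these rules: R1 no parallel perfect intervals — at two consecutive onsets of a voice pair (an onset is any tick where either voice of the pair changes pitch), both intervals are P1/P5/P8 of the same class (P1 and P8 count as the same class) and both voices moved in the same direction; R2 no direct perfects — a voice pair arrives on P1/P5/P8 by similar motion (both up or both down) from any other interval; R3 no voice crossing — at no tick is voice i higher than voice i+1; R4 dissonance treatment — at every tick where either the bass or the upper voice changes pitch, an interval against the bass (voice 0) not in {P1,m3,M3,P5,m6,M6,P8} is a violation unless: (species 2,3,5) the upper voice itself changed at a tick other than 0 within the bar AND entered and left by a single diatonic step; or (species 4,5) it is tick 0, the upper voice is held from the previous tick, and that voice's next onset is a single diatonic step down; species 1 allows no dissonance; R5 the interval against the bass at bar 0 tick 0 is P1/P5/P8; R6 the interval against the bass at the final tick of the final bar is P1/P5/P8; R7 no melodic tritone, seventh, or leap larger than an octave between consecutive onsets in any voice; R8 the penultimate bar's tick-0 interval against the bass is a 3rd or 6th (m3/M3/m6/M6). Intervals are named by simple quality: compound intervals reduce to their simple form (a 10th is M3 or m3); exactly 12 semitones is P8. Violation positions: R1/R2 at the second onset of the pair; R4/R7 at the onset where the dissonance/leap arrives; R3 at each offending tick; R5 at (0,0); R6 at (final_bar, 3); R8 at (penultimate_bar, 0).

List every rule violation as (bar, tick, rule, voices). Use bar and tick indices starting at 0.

(1, 0, R4, (0, 1))
(1, 2, R7, (1,))
(2, 2, R7, (1,))
(3, 2, R3, (0, 1))
(3, 2, R4, (0, 1))
(3, 3, R3, (0, 1))
(4, 0, R4, (0, 1))
(4, 0, R8, (0, 1))
(5, 0, R2, (0, 1))
(5, 0, R7, (1,))

bar 0: v0=C3 v1=C4 downbeat P8
bar 1: v0=D3 v1=E3 downbeat M2
bar 2: v0=F3 v1=D5 downbeat M6
bar 3: v0=D3 v1=A3 downbeat P5
bar 4: v0=B2 v1=C3 downbeat m2
bar 5: v0=C3 v1=C4 downbeat P8
  -> R4 @ bar 1 tick 0 v(0, 1): D3/E3 M2 untreated
  -> R7 @ bar 1 tick 2 v(1,): E3->D5 leap 22st
  -> R7 @ bar 2 tick 2 v(1,): D5->A3 leap 17st
  -> R3 @ bar 3 tick 2 v(0, 1): D3 above C3
  -> R4 @ bar 3 tick 2 v(0, 1): D3/C3 M2 untreated
  -> R3 @ bar 3 tick 3 v(0, 1): D3 above C3
  -> R4 @ bar 4 tick 0 v(0, 1): B2/C3 m2 untreated
  -> R8 @ bar 4 tick 0 v(0, 1): penult m2 not 3rd/6th
  -> R2 @ bar 5 tick 0 v(0, 1): B2/D3 m3 -> C3/C4 P8 similar
  -> R7 @ bar 5 tick 0 v(1,): D3->C4 leap 10st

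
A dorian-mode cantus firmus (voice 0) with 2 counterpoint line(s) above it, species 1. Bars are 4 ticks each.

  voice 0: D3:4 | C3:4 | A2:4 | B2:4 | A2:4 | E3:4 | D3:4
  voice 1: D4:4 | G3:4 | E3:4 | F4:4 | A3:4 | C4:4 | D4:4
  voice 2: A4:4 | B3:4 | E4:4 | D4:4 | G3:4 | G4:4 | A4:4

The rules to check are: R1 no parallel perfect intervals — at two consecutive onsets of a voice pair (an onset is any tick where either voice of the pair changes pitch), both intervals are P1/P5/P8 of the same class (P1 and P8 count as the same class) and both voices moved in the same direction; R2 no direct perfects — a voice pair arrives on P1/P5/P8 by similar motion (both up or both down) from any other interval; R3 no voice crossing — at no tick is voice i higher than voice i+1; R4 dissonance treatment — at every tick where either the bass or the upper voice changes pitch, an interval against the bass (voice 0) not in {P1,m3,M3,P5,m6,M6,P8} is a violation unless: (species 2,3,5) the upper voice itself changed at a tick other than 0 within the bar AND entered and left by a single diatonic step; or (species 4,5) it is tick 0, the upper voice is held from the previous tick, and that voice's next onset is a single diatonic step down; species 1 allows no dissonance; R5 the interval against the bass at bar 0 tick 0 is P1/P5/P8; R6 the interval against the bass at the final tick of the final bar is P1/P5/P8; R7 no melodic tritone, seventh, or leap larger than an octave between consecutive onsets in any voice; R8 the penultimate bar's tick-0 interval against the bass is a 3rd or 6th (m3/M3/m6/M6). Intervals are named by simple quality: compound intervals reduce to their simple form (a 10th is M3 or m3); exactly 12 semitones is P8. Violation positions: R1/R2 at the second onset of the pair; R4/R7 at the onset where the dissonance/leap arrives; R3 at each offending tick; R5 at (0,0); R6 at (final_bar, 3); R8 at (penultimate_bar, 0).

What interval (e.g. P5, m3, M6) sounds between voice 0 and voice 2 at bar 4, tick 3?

voice 0=A2 voice 2=G3 -> m7

m7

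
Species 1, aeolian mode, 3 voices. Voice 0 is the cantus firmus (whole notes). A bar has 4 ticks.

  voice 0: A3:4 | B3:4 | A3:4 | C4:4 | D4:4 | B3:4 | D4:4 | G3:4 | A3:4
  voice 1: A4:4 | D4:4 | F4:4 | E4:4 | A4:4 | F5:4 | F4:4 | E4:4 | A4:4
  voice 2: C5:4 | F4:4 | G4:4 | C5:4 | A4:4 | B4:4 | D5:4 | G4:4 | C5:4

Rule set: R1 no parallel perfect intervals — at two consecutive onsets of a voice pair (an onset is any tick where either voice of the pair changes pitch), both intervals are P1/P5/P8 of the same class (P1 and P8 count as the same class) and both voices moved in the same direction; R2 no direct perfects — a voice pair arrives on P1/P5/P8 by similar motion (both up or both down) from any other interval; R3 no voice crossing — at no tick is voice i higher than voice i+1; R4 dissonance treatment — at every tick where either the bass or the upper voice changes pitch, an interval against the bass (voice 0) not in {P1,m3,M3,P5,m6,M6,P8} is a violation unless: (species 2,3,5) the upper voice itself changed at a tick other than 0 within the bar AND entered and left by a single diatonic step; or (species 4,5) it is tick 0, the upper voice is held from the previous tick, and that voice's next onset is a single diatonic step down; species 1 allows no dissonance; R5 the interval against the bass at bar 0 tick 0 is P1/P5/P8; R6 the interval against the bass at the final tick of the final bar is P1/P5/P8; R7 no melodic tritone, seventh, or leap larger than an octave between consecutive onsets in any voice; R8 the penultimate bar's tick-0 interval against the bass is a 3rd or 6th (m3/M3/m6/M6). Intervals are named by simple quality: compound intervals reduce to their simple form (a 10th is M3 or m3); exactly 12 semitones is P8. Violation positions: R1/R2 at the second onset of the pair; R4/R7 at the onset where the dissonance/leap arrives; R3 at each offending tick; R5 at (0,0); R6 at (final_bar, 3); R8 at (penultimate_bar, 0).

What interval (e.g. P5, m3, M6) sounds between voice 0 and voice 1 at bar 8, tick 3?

P8

voice 0=A3 voice 1=A4 -> P8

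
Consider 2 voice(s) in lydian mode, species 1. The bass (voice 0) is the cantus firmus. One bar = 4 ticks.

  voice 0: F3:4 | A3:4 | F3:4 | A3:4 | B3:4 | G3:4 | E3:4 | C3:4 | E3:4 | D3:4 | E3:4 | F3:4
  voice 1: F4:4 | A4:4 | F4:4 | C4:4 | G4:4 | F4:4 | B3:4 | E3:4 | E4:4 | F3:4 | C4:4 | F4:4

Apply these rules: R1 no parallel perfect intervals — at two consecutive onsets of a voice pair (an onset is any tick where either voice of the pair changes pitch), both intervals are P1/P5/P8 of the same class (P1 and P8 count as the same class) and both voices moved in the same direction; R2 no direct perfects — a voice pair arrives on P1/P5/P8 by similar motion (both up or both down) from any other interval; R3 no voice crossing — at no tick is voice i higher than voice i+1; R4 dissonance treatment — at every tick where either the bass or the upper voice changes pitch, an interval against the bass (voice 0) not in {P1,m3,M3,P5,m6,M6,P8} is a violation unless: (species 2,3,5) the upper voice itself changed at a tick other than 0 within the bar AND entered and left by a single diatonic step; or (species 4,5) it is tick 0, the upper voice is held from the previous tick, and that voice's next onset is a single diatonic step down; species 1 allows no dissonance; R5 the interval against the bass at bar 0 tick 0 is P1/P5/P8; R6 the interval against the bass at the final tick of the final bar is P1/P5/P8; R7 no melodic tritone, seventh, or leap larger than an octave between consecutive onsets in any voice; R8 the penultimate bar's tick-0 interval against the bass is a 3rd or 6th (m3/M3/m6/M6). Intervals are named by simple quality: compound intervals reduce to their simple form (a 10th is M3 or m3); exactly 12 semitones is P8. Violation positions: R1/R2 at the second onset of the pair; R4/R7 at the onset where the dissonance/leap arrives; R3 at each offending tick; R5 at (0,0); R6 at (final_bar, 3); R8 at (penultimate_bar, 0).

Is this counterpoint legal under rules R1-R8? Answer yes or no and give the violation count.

No (8 violations)

bar 0: v0=F3 v1=F4 (P8)
bar 1: v0=A3 v1=A4 (P8)
bar 2: v0=F3 v1=F4 (P8)
bar 3: v0=A3 v1=C4 (m3)
bar 4: v0=B3 v1=G4 (m6)
bar 5: v0=G3 v1=F4 (m7)
bar 6: v0=E3 v1=B3 (P5)
bar 7: v0=C3 v1=E3 (M3)
bar 8: v0=E3 v1=E4 (P8)
bar 9: v0=D3 v1=F3 (m3)
bar 10: v0=E3 v1=C4 (m6)
bar 11: v0=F3 v1=F4 (P8)
  R1 @ bar1.0: F3/F4 P8 -> A3/A4 P8 similar
  R1 @ bar2.0: A3/A4 P8 -> F3/F4 P8 similar
  R4 @ bar5.0: G3/F4 m7 untreated
  R2 @ bar6.0: G3/F4 m7 -> E3/B3 P5 similar
  R7 @ bar6.0: F4->B3 leap 6st
  R2 @ bar8.0: C3/E3 M3 -> E3/E4 P8 similar
  R7 @ bar9.0: E4->F3 leap 11st
  R2 @ bar11.0: E3/C4 m6 -> F3/F4 P8 similar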